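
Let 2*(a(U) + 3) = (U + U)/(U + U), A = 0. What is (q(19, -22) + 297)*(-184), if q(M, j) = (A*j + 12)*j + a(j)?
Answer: -5612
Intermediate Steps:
a(U) = -5/2 (a(U) = -3 + ((U + U)/(U + U))/2 = -3 + ((2*U)/((2*U)))/2 = -3 + ((2*U)*(1/(2*U)))/2 = -3 + (½)*1 = -3 + ½ = -5/2)
q(M, j) = -5/2 + 12*j (q(M, j) = (0*j + 12)*j - 5/2 = (0 + 12)*j - 5/2 = 12*j - 5/2 = -5/2 + 12*j)
(q(19, -22) + 297)*(-184) = ((-5/2 + 12*(-22)) + 297)*(-184) = ((-5/2 - 264) + 297)*(-184) = (-533/2 + 297)*(-184) = (61/2)*(-184) = -5612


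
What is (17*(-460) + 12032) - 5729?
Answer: -1517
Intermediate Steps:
(17*(-460) + 12032) - 5729 = (-7820 + 12032) - 5729 = 4212 - 5729 = -1517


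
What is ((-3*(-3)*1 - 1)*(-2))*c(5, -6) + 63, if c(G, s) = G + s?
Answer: 79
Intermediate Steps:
((-3*(-3)*1 - 1)*(-2))*c(5, -6) + 63 = ((-3*(-3)*1 - 1)*(-2))*(5 - 6) + 63 = ((9*1 - 1)*(-2))*(-1) + 63 = ((9 - 1)*(-2))*(-1) + 63 = (8*(-2))*(-1) + 63 = -16*(-1) + 63 = 16 + 63 = 79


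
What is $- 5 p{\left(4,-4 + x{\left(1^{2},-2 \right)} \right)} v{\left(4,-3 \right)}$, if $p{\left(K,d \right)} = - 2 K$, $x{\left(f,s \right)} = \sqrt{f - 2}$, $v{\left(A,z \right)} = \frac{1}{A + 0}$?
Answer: $10$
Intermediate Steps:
$v{\left(A,z \right)} = \frac{1}{A}$
$x{\left(f,s \right)} = \sqrt{-2 + f}$
$- 5 p{\left(4,-4 + x{\left(1^{2},-2 \right)} \right)} v{\left(4,-3 \right)} = \frac{\left(-5\right) \left(\left(-2\right) 4\right)}{4} = \left(-5\right) \left(-8\right) \frac{1}{4} = 40 \cdot \frac{1}{4} = 10$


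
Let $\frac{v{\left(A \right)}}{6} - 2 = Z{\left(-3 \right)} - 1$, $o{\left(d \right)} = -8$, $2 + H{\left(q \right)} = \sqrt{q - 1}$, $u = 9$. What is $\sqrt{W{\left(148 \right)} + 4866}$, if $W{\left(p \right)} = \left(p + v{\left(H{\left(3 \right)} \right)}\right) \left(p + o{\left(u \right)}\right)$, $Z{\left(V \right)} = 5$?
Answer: $\sqrt{30626} \approx 175.0$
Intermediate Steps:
$H{\left(q \right)} = -2 + \sqrt{-1 + q}$ ($H{\left(q \right)} = -2 + \sqrt{q - 1} = -2 + \sqrt{-1 + q}$)
$v{\left(A \right)} = 36$ ($v{\left(A \right)} = 12 + 6 \left(5 - 1\right) = 12 + 6 \cdot 4 = 12 + 24 = 36$)
$W{\left(p \right)} = \left(-8 + p\right) \left(36 + p\right)$ ($W{\left(p \right)} = \left(p + 36\right) \left(p - 8\right) = \left(36 + p\right) \left(-8 + p\right) = \left(-8 + p\right) \left(36 + p\right)$)
$\sqrt{W{\left(148 \right)} + 4866} = \sqrt{\left(-288 + 148^{2} + 28 \cdot 148\right) + 4866} = \sqrt{\left(-288 + 21904 + 4144\right) + 4866} = \sqrt{25760 + 4866} = \sqrt{30626}$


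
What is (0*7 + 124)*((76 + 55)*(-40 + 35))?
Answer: -81220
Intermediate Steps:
(0*7 + 124)*((76 + 55)*(-40 + 35)) = (0 + 124)*(131*(-5)) = 124*(-655) = -81220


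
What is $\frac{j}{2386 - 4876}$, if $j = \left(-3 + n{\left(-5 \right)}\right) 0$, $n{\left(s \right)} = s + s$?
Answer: $0$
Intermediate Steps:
$n{\left(s \right)} = 2 s$
$j = 0$ ($j = \left(-3 + 2 \left(-5\right)\right) 0 = \left(-3 - 10\right) 0 = \left(-13\right) 0 = 0$)
$\frac{j}{2386 - 4876} = \frac{0}{2386 - 4876} = \frac{0}{-2490} = 0 \left(- \frac{1}{2490}\right) = 0$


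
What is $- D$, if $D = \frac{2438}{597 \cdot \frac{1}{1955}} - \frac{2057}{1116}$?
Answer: $- \frac{1772650537}{222084} \approx -7981.9$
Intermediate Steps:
$D = \frac{1772650537}{222084}$ ($D = \frac{2438}{597 \cdot \frac{1}{1955}} - \frac{2057}{1116} = \frac{2438}{\frac{597}{1955}} - \frac{2057}{1116} = 2438 \cdot \frac{1955}{597} - \frac{2057}{1116} = \frac{4766290}{597} - \frac{2057}{1116} = \frac{1772650537}{222084} \approx 7981.9$)
$- D = \left(-1\right) \frac{1772650537}{222084} = - \frac{1772650537}{222084}$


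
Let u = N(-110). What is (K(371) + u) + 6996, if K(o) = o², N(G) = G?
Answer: 144527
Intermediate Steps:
u = -110
(K(371) + u) + 6996 = (371² - 110) + 6996 = (137641 - 110) + 6996 = 137531 + 6996 = 144527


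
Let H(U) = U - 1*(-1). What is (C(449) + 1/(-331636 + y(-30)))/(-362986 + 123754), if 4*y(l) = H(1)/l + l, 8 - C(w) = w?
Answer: 2925095837/1586794835584 ≈ 0.0018434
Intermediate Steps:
C(w) = 8 - w
H(U) = 1 + U (H(U) = U + 1 = 1 + U)
y(l) = 1/(2*l) + l/4 (y(l) = ((1 + 1)/l + l)/4 = (2/l + l)/4 = (l + 2/l)/4 = 1/(2*l) + l/4)
(C(449) + 1/(-331636 + y(-30)))/(-362986 + 123754) = ((8 - 1*449) + 1/(-331636 + (¼)*(2 + (-30)²)/(-30)))/(-362986 + 123754) = ((8 - 449) + 1/(-331636 + (¼)*(-1/30)*(2 + 900)))/(-239232) = (-441 + 1/(-331636 + (¼)*(-1/30)*902))*(-1/239232) = (-441 + 1/(-331636 - 451/60))*(-1/239232) = (-441 + 1/(-19898611/60))*(-1/239232) = (-441 - 60/19898611)*(-1/239232) = -8775287511/19898611*(-1/239232) = 2925095837/1586794835584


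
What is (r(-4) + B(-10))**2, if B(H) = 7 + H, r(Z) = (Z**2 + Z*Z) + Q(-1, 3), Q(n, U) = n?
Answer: 784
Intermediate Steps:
r(Z) = -1 + 2*Z**2 (r(Z) = (Z**2 + Z*Z) - 1 = (Z**2 + Z**2) - 1 = 2*Z**2 - 1 = -1 + 2*Z**2)
(r(-4) + B(-10))**2 = ((-1 + 2*(-4)**2) + (7 - 10))**2 = ((-1 + 2*16) - 3)**2 = ((-1 + 32) - 3)**2 = (31 - 3)**2 = 28**2 = 784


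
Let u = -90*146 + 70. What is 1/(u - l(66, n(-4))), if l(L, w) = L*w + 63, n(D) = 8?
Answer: -1/13661 ≈ -7.3201e-5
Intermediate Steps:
l(L, w) = 63 + L*w
u = -13070 (u = -13140 + 70 = -13070)
1/(u - l(66, n(-4))) = 1/(-13070 - (63 + 66*8)) = 1/(-13070 - (63 + 528)) = 1/(-13070 - 1*591) = 1/(-13070 - 591) = 1/(-13661) = -1/13661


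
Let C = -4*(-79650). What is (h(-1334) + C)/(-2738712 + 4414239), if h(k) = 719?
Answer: 45617/239361 ≈ 0.19058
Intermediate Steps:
C = 318600
(h(-1334) + C)/(-2738712 + 4414239) = (719 + 318600)/(-2738712 + 4414239) = 319319/1675527 = 319319*(1/1675527) = 45617/239361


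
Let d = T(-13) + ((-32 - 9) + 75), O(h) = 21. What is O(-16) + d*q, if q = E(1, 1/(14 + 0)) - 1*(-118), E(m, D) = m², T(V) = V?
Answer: 2520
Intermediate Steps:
q = 119 (q = 1² - 1*(-118) = 1 + 118 = 119)
d = 21 (d = -13 + ((-32 - 9) + 75) = -13 + (-41 + 75) = -13 + 34 = 21)
O(-16) + d*q = 21 + 21*119 = 21 + 2499 = 2520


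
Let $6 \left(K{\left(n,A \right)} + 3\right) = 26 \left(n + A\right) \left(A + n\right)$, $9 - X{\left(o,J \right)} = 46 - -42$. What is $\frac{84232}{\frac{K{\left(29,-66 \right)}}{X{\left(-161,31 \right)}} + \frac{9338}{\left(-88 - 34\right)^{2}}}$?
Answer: $- \frac{148564526928}{131271743} \approx -1131.7$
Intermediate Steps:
$X{\left(o,J \right)} = -79$ ($X{\left(o,J \right)} = 9 - \left(46 - -42\right) = 9 - \left(46 + 42\right) = 9 - 88 = -79$)
$K{\left(n,A \right)} = -3 + \frac{13 \left(A + n\right)^{2}}{3}$ ($K{\left(n,A \right)} = -3 + \frac{26 \left(n + A\right) \left(A + n\right)}{6} = -3 + \frac{26 \left(A + n\right) \left(A + n\right)}{6} = -3 + \frac{26 \left(A + n\right)^{2}}{6} = -3 + \frac{13 \left(A + n\right)^{2}}{3}$)
$\frac{84232}{\frac{K{\left(29,-66 \right)}}{X{\left(-161,31 \right)}} + \frac{9338}{\left(-88 - 34\right)^{2}}} = \frac{84232}{\frac{-3 + \frac{13 \left(-66 + 29\right)^{2}}{3}}{-79} + \frac{9338}{\left(-88 - 34\right)^{2}}} = \frac{84232}{\left(-3 + \frac{13 \left(-37\right)^{2}}{3}\right) \left(- \frac{1}{79}\right) + \frac{9338}{\left(-122\right)^{2}}} = \frac{84232}{\left(-3 + \frac{13}{3} \cdot 1369\right) \left(- \frac{1}{79}\right) + \frac{9338}{14884}} = \frac{84232}{\left(-3 + \frac{17797}{3}\right) \left(- \frac{1}{79}\right) + 9338 \cdot \frac{1}{14884}} = \frac{84232}{\frac{17788}{3} \left(- \frac{1}{79}\right) + \frac{4669}{7442}} = \frac{84232}{- \frac{17788}{237} + \frac{4669}{7442}} = \frac{84232}{- \frac{131271743}{1763754}} = 84232 \left(- \frac{1763754}{131271743}\right) = - \frac{148564526928}{131271743}$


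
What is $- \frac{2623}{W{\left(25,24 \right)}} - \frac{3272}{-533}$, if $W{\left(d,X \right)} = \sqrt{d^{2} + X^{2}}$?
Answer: $\frac{3272}{533} - \frac{2623 \sqrt{1201}}{1201} \approx -69.549$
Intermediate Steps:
$W{\left(d,X \right)} = \sqrt{X^{2} + d^{2}}$
$- \frac{2623}{W{\left(25,24 \right)}} - \frac{3272}{-533} = - \frac{2623}{\sqrt{24^{2} + 25^{2}}} - \frac{3272}{-533} = - \frac{2623}{\sqrt{576 + 625}} - - \frac{3272}{533} = - \frac{2623}{\sqrt{1201}} + \frac{3272}{533} = - 2623 \frac{\sqrt{1201}}{1201} + \frac{3272}{533} = - \frac{2623 \sqrt{1201}}{1201} + \frac{3272}{533} = \frac{3272}{533} - \frac{2623 \sqrt{1201}}{1201}$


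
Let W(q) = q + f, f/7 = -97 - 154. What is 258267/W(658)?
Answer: -258267/1099 ≈ -235.00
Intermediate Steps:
f = -1757 (f = 7*(-97 - 154) = 7*(-251) = -1757)
W(q) = -1757 + q (W(q) = q - 1757 = -1757 + q)
258267/W(658) = 258267/(-1757 + 658) = 258267/(-1099) = 258267*(-1/1099) = -258267/1099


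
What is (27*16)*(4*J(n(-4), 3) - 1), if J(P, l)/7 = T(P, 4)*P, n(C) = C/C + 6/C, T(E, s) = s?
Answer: -24624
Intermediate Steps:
n(C) = 1 + 6/C
J(P, l) = 28*P (J(P, l) = 7*(4*P) = 28*P)
(27*16)*(4*J(n(-4), 3) - 1) = (27*16)*(4*(28*((6 - 4)/(-4))) - 1) = 432*(4*(28*(-¼*2)) - 1) = 432*(4*(28*(-½)) - 1) = 432*(4*(-14) - 1) = 432*(-56 - 1) = 432*(-57) = -24624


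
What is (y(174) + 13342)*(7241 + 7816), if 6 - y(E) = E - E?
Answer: 200980836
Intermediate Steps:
y(E) = 6 (y(E) = 6 - (E - E) = 6 - 1*0 = 6 + 0 = 6)
(y(174) + 13342)*(7241 + 7816) = (6 + 13342)*(7241 + 7816) = 13348*15057 = 200980836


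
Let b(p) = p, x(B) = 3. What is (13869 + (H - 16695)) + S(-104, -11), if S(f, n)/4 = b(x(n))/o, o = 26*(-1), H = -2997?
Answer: -75705/13 ≈ -5823.5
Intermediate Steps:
o = -26
S(f, n) = -6/13 (S(f, n) = 4*(3/(-26)) = 4*(3*(-1/26)) = 4*(-3/26) = -6/13)
(13869 + (H - 16695)) + S(-104, -11) = (13869 + (-2997 - 16695)) - 6/13 = (13869 - 19692) - 6/13 = -5823 - 6/13 = -75705/13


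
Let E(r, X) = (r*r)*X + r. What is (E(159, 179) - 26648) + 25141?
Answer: 4523951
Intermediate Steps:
E(r, X) = r + X*r² (E(r, X) = r²*X + r = X*r² + r = r + X*r²)
(E(159, 179) - 26648) + 25141 = (159*(1 + 179*159) - 26648) + 25141 = (159*(1 + 28461) - 26648) + 25141 = (159*28462 - 26648) + 25141 = (4525458 - 26648) + 25141 = 4498810 + 25141 = 4523951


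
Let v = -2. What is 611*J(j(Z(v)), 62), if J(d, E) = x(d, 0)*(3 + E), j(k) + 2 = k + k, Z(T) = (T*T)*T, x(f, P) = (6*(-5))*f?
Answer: 21446100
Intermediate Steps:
x(f, P) = -30*f
Z(T) = T**3 (Z(T) = T**2*T = T**3)
j(k) = -2 + 2*k (j(k) = -2 + (k + k) = -2 + 2*k)
J(d, E) = -30*d*(3 + E) (J(d, E) = (-30*d)*(3 + E) = -30*d*(3 + E))
611*J(j(Z(v)), 62) = 611*(-30*(-2 + 2*(-2)**3)*(3 + 62)) = 611*(-30*(-2 + 2*(-8))*65) = 611*(-30*(-2 - 16)*65) = 611*(-30*(-18)*65) = 611*35100 = 21446100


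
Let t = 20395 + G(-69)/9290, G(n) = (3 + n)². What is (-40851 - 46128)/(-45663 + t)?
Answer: 404017455/117367682 ≈ 3.4423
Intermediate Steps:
t = 94736953/4645 (t = 20395 + (3 - 69)²/9290 = 20395 + (-66)²*(1/9290) = 20395 + 4356*(1/9290) = 20395 + 2178/4645 = 94736953/4645 ≈ 20395.)
(-40851 - 46128)/(-45663 + t) = (-40851 - 46128)/(-45663 + 94736953/4645) = -86979/(-117367682/4645) = -86979*(-4645/117367682) = 404017455/117367682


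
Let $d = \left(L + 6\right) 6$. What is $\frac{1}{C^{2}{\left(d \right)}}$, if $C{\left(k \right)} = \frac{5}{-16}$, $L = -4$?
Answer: $\frac{256}{25} \approx 10.24$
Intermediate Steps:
$d = 12$ ($d = \left(-4 + 6\right) 6 = 2 \cdot 6 = 12$)
$C{\left(k \right)} = - \frac{5}{16}$ ($C{\left(k \right)} = 5 \left(- \frac{1}{16}\right) = - \frac{5}{16}$)
$\frac{1}{C^{2}{\left(d \right)}} = \frac{1}{\left(- \frac{5}{16}\right)^{2}} = \frac{1}{\frac{25}{256}} = \frac{256}{25}$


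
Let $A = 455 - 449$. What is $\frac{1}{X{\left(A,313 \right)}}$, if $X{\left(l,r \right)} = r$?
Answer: $\frac{1}{313} \approx 0.0031949$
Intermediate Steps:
$A = 6$
$\frac{1}{X{\left(A,313 \right)}} = \frac{1}{313}$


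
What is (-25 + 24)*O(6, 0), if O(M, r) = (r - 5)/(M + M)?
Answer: 5/12 ≈ 0.41667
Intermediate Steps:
O(M, r) = (-5 + r)/(2*M) (O(M, r) = (-5 + r)/((2*M)) = (-5 + r)*(1/(2*M)) = (-5 + r)/(2*M))
(-25 + 24)*O(6, 0) = (-25 + 24)*((1/2)*(-5 + 0)/6) = -(-5)/(2*6) = -1*(-5/12) = 5/12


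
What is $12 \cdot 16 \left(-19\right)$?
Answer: $-3648$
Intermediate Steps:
$12 \cdot 16 \left(-19\right) = 192 \left(-19\right) = -3648$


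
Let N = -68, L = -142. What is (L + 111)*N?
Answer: 2108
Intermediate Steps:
(L + 111)*N = (-142 + 111)*(-68) = -31*(-68) = 2108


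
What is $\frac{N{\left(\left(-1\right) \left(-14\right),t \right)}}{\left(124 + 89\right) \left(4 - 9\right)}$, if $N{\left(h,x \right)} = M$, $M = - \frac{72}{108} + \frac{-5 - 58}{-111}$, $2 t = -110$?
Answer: $\frac{11}{118215} \approx 9.3051 \cdot 10^{-5}$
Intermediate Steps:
$t = -55$ ($t = \frac{1}{2} \left(-110\right) = -55$)
$M = - \frac{11}{111}$ ($M = \left(-72\right) \frac{1}{108} - - \frac{21}{37} = - \frac{2}{3} + \frac{21}{37} = - \frac{11}{111} \approx -0.099099$)
$N{\left(h,x \right)} = - \frac{11}{111}$
$\frac{N{\left(\left(-1\right) \left(-14\right),t \right)}}{\left(124 + 89\right) \left(4 - 9\right)} = - \frac{11}{111 \left(124 + 89\right) \left(4 - 9\right)} = - \frac{11}{111 \cdot 213 \left(4 - 9\right)} = - \frac{11}{111 \cdot 213 \left(-5\right)} = - \frac{11}{111 \left(-1065\right)} = \left(- \frac{11}{111}\right) \left(- \frac{1}{1065}\right) = \frac{11}{118215}$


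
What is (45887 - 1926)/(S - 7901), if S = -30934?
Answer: -43961/38835 ≈ -1.1320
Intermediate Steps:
(45887 - 1926)/(S - 7901) = (45887 - 1926)/(-30934 - 7901) = 43961/(-38835) = 43961*(-1/38835) = -43961/38835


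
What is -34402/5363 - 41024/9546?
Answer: -274206602/25597599 ≈ -10.712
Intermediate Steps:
-34402/5363 - 41024/9546 = -34402*1/5363 - 41024*1/9546 = -34402/5363 - 20512/4773 = -274206602/25597599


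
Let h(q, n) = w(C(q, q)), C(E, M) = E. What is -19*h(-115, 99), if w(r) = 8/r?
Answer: 152/115 ≈ 1.3217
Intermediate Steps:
h(q, n) = 8/q
-19*h(-115, 99) = -152/(-115) = -152*(-1)/115 = -19*(-8/115) = 152/115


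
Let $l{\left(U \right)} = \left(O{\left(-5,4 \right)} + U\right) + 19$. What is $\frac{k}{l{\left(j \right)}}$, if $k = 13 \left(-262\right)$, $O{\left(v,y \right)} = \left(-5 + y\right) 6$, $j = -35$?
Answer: $\frac{1703}{11} \approx 154.82$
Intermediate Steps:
$O{\left(v,y \right)} = -30 + 6 y$
$k = -3406$
$l{\left(U \right)} = 13 + U$ ($l{\left(U \right)} = \left(\left(-30 + 6 \cdot 4\right) + U\right) + 19 = \left(\left(-30 + 24\right) + U\right) + 19 = \left(-6 + U\right) + 19 = 13 + U$)
$\frac{k}{l{\left(j \right)}} = - \frac{3406}{13 - 35} = - \frac{3406}{-22} = \left(-3406\right) \left(- \frac{1}{22}\right) = \frac{1703}{11}$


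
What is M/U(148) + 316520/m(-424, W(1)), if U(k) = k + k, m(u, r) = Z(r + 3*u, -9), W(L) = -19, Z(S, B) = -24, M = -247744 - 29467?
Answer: -12542873/888 ≈ -14125.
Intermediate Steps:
M = -277211
m(u, r) = -24
U(k) = 2*k
M/U(148) + 316520/m(-424, W(1)) = -277211/(2*148) + 316520/(-24) = -277211/296 + 316520*(-1/24) = -277211*1/296 - 39565/3 = -277211/296 - 39565/3 = -12542873/888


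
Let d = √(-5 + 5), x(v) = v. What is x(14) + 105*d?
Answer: 14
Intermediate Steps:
d = 0 (d = √0 = 0)
x(14) + 105*d = 14 + 105*0 = 14 + 0 = 14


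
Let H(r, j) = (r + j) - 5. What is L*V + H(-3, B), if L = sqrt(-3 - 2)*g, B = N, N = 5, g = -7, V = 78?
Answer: -3 - 546*I*sqrt(5) ≈ -3.0 - 1220.9*I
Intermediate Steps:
B = 5
L = -7*I*sqrt(5) (L = sqrt(-3 - 2)*(-7) = sqrt(-5)*(-7) = (I*sqrt(5))*(-7) = -7*I*sqrt(5) ≈ -15.652*I)
H(r, j) = -5 + j + r (H(r, j) = (j + r) - 5 = -5 + j + r)
L*V + H(-3, B) = -7*I*sqrt(5)*78 + (-5 + 5 - 3) = -546*I*sqrt(5) - 3 = -3 - 546*I*sqrt(5)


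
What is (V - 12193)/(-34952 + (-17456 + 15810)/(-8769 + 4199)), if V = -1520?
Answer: 10444735/26621499 ≈ 0.39234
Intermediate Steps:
(V - 12193)/(-34952 + (-17456 + 15810)/(-8769 + 4199)) = (-1520 - 12193)/(-34952 + (-17456 + 15810)/(-8769 + 4199)) = -13713/(-34952 - 1646/(-4570)) = -13713/(-34952 - 1646*(-1/4570)) = -13713/(-34952 + 823/2285) = -13713/(-79864497/2285) = -13713*(-2285/79864497) = 10444735/26621499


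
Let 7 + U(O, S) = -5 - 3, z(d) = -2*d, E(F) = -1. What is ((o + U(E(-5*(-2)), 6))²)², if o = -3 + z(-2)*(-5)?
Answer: 2085136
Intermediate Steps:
o = -23 (o = -3 - 2*(-2)*(-5) = -3 + 4*(-5) = -3 - 20 = -23)
U(O, S) = -15 (U(O, S) = -7 + (-5 - 3) = -7 - 8 = -15)
((o + U(E(-5*(-2)), 6))²)² = ((-23 - 15)²)² = ((-38)²)² = 1444² = 2085136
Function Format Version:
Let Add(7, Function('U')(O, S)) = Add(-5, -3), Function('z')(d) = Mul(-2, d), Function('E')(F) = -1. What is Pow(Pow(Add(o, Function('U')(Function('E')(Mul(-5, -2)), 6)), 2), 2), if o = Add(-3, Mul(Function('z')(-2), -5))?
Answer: 2085136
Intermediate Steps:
o = -23 (o = Add(-3, Mul(Mul(-2, -2), -5)) = Add(-3, Mul(4, -5)) = Add(-3, -20) = -23)
Function('U')(O, S) = -15 (Function('U')(O, S) = Add(-7, Add(-5, -3)) = Add(-7, -8) = -15)
Pow(Pow(Add(o, Function('U')(Function('E')(Mul(-5, -2)), 6)), 2), 2) = Pow(Pow(Add(-23, -15), 2), 2) = Pow(Pow(-38, 2), 2) = Pow(1444, 2) = 2085136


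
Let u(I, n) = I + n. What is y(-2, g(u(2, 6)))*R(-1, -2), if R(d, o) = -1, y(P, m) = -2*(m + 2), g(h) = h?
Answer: 20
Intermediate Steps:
y(P, m) = -4 - 2*m (y(P, m) = -2*(2 + m) = -4 - 2*m)
y(-2, g(u(2, 6)))*R(-1, -2) = (-4 - 2*(2 + 6))*(-1) = (-4 - 2*8)*(-1) = (-4 - 16)*(-1) = -20*(-1) = 20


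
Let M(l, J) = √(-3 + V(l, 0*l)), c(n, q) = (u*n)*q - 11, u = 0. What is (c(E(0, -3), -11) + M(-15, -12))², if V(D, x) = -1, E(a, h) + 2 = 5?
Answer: 117 - 44*I ≈ 117.0 - 44.0*I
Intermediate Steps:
E(a, h) = 3 (E(a, h) = -2 + 5 = 3)
c(n, q) = -11 (c(n, q) = (0*n)*q - 11 = 0*q - 11 = 0 - 11 = -11)
M(l, J) = 2*I (M(l, J) = √(-3 - 1) = √(-4) = 2*I)
(c(E(0, -3), -11) + M(-15, -12))² = (-11 + 2*I)²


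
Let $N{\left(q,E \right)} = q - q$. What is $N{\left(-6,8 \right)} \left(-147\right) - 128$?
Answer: $-128$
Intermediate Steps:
$N{\left(q,E \right)} = 0$
$N{\left(-6,8 \right)} \left(-147\right) - 128 = 0 \left(-147\right) - 128 = 0 - 128 = -128$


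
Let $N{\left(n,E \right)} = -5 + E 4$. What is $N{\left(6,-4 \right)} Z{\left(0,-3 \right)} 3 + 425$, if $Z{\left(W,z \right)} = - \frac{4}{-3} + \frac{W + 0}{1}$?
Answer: $341$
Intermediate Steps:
$N{\left(n,E \right)} = -5 + 4 E$
$Z{\left(W,z \right)} = \frac{4}{3} + W$ ($Z{\left(W,z \right)} = \left(-4\right) \left(- \frac{1}{3}\right) + W 1 = \frac{4}{3} + W$)
$N{\left(6,-4 \right)} Z{\left(0,-3 \right)} 3 + 425 = \left(-5 + 4 \left(-4\right)\right) \left(\frac{4}{3} + 0\right) 3 + 425 = \left(-5 - 16\right) \frac{4}{3} \cdot 3 + 425 = \left(-21\right) \frac{4}{3} \cdot 3 + 425 = \left(-28\right) 3 + 425 = -84 + 425 = 341$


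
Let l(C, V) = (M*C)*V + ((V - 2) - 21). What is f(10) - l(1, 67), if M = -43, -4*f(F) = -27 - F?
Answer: 11385/4 ≈ 2846.3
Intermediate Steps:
f(F) = 27/4 + F/4 (f(F) = -(-27 - F)/4 = 27/4 + F/4)
l(C, V) = -23 + V - 43*C*V (l(C, V) = (-43*C)*V + ((V - 2) - 21) = -43*C*V + ((-2 + V) - 21) = -43*C*V + (-23 + V) = -23 + V - 43*C*V)
f(10) - l(1, 67) = (27/4 + (1/4)*10) - (-23 + 67 - 43*1*67) = (27/4 + 5/2) - (-23 + 67 - 2881) = 37/4 - 1*(-2837) = 37/4 + 2837 = 11385/4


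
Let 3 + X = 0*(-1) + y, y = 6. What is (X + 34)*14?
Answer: 518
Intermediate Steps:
X = 3 (X = -3 + (0*(-1) + 6) = -3 + (0 + 6) = -3 + 6 = 3)
(X + 34)*14 = (3 + 34)*14 = 37*14 = 518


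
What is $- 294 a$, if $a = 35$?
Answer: $-10290$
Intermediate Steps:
$- 294 a = \left(-294\right) 35 = -10290$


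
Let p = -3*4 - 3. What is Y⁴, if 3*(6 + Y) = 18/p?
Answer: 1048576/625 ≈ 1677.7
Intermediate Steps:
p = -15 (p = -12 - 3 = -15)
Y = -32/5 (Y = -6 + (18/(-15))/3 = -6 + (18*(-1/15))/3 = -6 + (⅓)*(-6/5) = -6 - ⅖ = -32/5 ≈ -6.4000)
Y⁴ = (-32/5)⁴ = 1048576/625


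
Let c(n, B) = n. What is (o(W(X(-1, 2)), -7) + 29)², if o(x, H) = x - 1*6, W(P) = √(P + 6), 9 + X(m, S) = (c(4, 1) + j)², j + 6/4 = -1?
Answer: (46 + I*√3)²/4 ≈ 528.25 + 39.837*I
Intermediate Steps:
j = -5/2 (j = -3/2 - 1 = -5/2 ≈ -2.5000)
X(m, S) = -27/4 (X(m, S) = -9 + (4 - 5/2)² = -9 + (3/2)² = -9 + 9/4 = -27/4)
W(P) = √(6 + P)
o(x, H) = -6 + x (o(x, H) = x - 6 = -6 + x)
(o(W(X(-1, 2)), -7) + 29)² = ((-6 + √(6 - 27/4)) + 29)² = ((-6 + √(-¾)) + 29)² = ((-6 + I*√3/2) + 29)² = (23 + I*√3/2)²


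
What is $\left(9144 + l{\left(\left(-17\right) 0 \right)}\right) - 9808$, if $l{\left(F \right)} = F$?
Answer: $-664$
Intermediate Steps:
$\left(9144 + l{\left(\left(-17\right) 0 \right)}\right) - 9808 = \left(9144 - 0\right) - 9808 = \left(9144 + 0\right) - 9808 = 9144 - 9808 = -664$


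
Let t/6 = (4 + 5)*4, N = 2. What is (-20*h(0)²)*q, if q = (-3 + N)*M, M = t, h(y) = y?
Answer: 0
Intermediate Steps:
t = 216 (t = 6*((4 + 5)*4) = 6*(9*4) = 6*36 = 216)
M = 216
q = -216 (q = (-3 + 2)*216 = -1*216 = -216)
(-20*h(0)²)*q = -20*0²*(-216) = -20*0*(-216) = 0*(-216) = 0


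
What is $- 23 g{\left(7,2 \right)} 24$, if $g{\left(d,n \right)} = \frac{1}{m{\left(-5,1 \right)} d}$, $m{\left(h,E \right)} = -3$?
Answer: $\frac{184}{7} \approx 26.286$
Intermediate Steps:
$g{\left(d,n \right)} = - \frac{1}{3 d}$ ($g{\left(d,n \right)} = \frac{1}{\left(-3\right) d} = - \frac{1}{3 d}$)
$- 23 g{\left(7,2 \right)} 24 = - 23 \left(- \frac{1}{3 \cdot 7}\right) 24 = - 23 \left(\left(- \frac{1}{3}\right) \frac{1}{7}\right) 24 = \left(-23\right) \left(- \frac{1}{21}\right) 24 = \frac{23}{21} \cdot 24 = \frac{184}{7}$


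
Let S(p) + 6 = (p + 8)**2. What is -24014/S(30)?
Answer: -12007/719 ≈ -16.700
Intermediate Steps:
S(p) = -6 + (8 + p)**2 (S(p) = -6 + (p + 8)**2 = -6 + (8 + p)**2)
-24014/S(30) = -24014/(-6 + (8 + 30)**2) = -24014/(-6 + 38**2) = -24014/(-6 + 1444) = -24014/1438 = -24014*1/1438 = -12007/719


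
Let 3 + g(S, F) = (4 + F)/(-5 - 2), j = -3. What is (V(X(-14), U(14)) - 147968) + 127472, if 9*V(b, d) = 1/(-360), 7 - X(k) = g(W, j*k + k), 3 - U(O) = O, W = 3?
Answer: -66407041/3240 ≈ -20496.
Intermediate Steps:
U(O) = 3 - O
g(S, F) = -25/7 - F/7 (g(S, F) = -3 + (4 + F)/(-5 - 2) = -3 + (4 + F)/(-7) = -3 + (4 + F)*(-⅐) = -3 + (-4/7 - F/7) = -25/7 - F/7)
X(k) = 74/7 - 2*k/7 (X(k) = 7 - (-25/7 - (-3*k + k)/7) = 7 - (-25/7 - (-2)*k/7) = 7 - (-25/7 + 2*k/7) = 7 + (25/7 - 2*k/7) = 74/7 - 2*k/7)
V(b, d) = -1/3240 (V(b, d) = (⅑)/(-360) = (⅑)*(-1/360) = -1/3240)
(V(X(-14), U(14)) - 147968) + 127472 = (-1/3240 - 147968) + 127472 = -479416321/3240 + 127472 = -66407041/3240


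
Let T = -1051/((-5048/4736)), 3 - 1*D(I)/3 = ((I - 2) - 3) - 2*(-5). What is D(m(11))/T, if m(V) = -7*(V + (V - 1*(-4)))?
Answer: 85185/155548 ≈ 0.54764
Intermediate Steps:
m(V) = -28 - 14*V (m(V) = -7*(V + (V + 4)) = -7*(V + (4 + V)) = -7*(4 + 2*V) = -28 - 14*V)
D(I) = -6 - 3*I (D(I) = 9 - 3*(((I - 2) - 3) - 2*(-5)) = 9 - 3*(((-2 + I) - 3) + 10) = 9 - 3*((-5 + I) + 10) = 9 - 3*(5 + I) = 9 + (-15 - 3*I) = -6 - 3*I)
T = 622192/631 (T = -1051/((-5048*1/4736)) = -1051/(-631/592) = -1051*(-592/631) = 622192/631 ≈ 986.04)
D(m(11))/T = (-6 - 3*(-28 - 14*11))/(622192/631) = (-6 - 3*(-28 - 154))*(631/622192) = (-6 - 3*(-182))*(631/622192) = (-6 + 546)*(631/622192) = 540*(631/622192) = 85185/155548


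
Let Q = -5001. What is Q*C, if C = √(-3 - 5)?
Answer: -10002*I*√2 ≈ -14145.0*I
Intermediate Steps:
C = 2*I*√2 (C = √(-8) = 2*I*√2 ≈ 2.8284*I)
Q*C = -10002*I*√2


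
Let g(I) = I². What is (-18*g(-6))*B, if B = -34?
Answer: 22032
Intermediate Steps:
(-18*g(-6))*B = -18*(-6)²*(-34) = -18*36*(-34) = -648*(-34) = 22032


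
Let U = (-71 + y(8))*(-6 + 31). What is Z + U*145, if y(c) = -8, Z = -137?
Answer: -286512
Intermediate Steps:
U = -1975 (U = (-71 - 8)*(-6 + 31) = -79*25 = -1975)
Z + U*145 = -137 - 1975*145 = -137 - 286375 = -286512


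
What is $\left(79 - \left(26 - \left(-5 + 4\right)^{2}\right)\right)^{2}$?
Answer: $2916$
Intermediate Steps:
$\left(79 - \left(26 - \left(-5 + 4\right)^{2}\right)\right)^{2} = \left(79 - \left(26 - \left(-1\right)^{2}\right)\right)^{2} = \left(79 + \left(1 - 26\right)\right)^{2} = \left(79 - 25\right)^{2} = 54^{2} = 2916$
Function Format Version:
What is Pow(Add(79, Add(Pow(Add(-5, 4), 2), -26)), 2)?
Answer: 2916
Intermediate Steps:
Pow(Add(79, Add(Pow(Add(-5, 4), 2), -26)), 2) = Pow(Add(79, Add(Pow(-1, 2), -26)), 2) = Pow(Add(79, Add(1, -26)), 2) = Pow(Add(79, -25), 2) = Pow(54, 2) = 2916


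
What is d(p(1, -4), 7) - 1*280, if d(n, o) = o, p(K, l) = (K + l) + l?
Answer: -273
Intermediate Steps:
p(K, l) = K + 2*l
d(p(1, -4), 7) - 1*280 = 7 - 1*280 = 7 - 280 = -273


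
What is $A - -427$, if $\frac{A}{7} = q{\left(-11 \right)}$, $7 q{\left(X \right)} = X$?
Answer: $416$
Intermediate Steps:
$q{\left(X \right)} = \frac{X}{7}$
$A = -11$ ($A = 7 \cdot \frac{1}{7} \left(-11\right) = 7 \left(- \frac{11}{7}\right) = -11$)
$A - -427 = -11 - -427 = -11 + 427 = 416$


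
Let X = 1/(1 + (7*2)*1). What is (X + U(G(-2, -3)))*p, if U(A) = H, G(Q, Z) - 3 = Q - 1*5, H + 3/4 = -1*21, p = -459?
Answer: 199053/20 ≈ 9952.7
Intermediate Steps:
H = -87/4 (H = -3/4 - 1*21 = -3/4 - 21 = -87/4 ≈ -21.750)
G(Q, Z) = -2 + Q (G(Q, Z) = 3 + (Q - 1*5) = 3 + (Q - 5) = 3 + (-5 + Q) = -2 + Q)
X = 1/15 (X = 1/(1 + 14*1) = 1/(1 + 14) = 1/15 ≈ 0.066667)
U(A) = -87/4
(X + U(G(-2, -3)))*p = (1/15 - 87/4)*(-459) = -1301/60*(-459) = 199053/20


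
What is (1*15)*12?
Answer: 180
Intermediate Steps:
(1*15)*12 = 15*12 = 180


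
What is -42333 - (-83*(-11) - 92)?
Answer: -43154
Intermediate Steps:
-42333 - (-83*(-11) - 92) = -42333 - (913 - 92) = -42333 - 1*821 = -42333 - 821 = -43154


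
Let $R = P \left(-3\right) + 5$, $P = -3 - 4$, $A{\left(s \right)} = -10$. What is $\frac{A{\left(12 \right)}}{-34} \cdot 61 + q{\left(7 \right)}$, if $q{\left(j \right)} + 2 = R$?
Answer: $\frac{713}{17} \approx 41.941$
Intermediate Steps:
$P = -7$ ($P = -3 - 4 = -7$)
$R = 26$ ($R = \left(-7\right) \left(-3\right) + 5 = 21 + 5 = 26$)
$q{\left(j \right)} = 24$ ($q{\left(j \right)} = -2 + 26 = 24$)
$\frac{A{\left(12 \right)}}{-34} \cdot 61 + q{\left(7 \right)} = - \frac{10}{-34} \cdot 61 + 24 = \left(-10\right) \left(- \frac{1}{34}\right) 61 + 24 = \frac{5}{17} \cdot 61 + 24 = \frac{305}{17} + 24 = \frac{713}{17}$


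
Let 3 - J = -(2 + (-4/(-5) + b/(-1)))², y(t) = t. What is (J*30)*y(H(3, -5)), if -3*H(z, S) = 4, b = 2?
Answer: -728/5 ≈ -145.60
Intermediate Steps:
H(z, S) = -4/3 (H(z, S) = -⅓*4 = -4/3)
J = 91/25 (J = 3 - (-1)*(2 + (-4/(-5) + 2/(-1)))² = 3 - (-1)*(2 + (-4*(-⅕) + 2*(-1)))² = 3 - (-1)*(2 + (⅘ - 2))² = 3 - (-1)*(2 - 6/5)² = 3 - (-1)*(⅘)² = 3 - (-1)*16/25 = 3 - 1*(-16/25) = 3 + 16/25 = 91/25 ≈ 3.6400)
(J*30)*y(H(3, -5)) = ((91/25)*30)*(-4/3) = (546/5)*(-4/3) = -728/5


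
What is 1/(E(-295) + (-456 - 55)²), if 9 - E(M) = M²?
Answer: 1/174105 ≈ 5.7437e-6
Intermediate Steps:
E(M) = 9 - M²
1/(E(-295) + (-456 - 55)²) = 1/((9 - 1*(-295)²) + (-456 - 55)²) = 1/((9 - 1*87025) + (-511)²) = 1/((9 - 87025) + 261121) = 1/(-87016 + 261121) = 1/174105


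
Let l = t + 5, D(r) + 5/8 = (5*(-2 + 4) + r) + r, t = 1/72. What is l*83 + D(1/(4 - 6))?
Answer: 15283/36 ≈ 424.53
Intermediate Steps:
t = 1/72 ≈ 0.013889
D(r) = 75/8 + 2*r (D(r) = -5/8 + ((5*(-2 + 4) + r) + r) = -5/8 + ((5*2 + r) + r) = -5/8 + ((10 + r) + r) = -5/8 + (10 + 2*r) = 75/8 + 2*r)
l = 361/72 (l = 1/72 + 5 = 361/72 ≈ 5.0139)
l*83 + D(1/(4 - 6)) = (361/72)*83 + (75/8 + 2/(4 - 6)) = 29963/72 + (75/8 + 2/(-2)) = 29963/72 + (75/8 + 2*(-1/2)) = 29963/72 + (75/8 - 1) = 29963/72 + 67/8 = 15283/36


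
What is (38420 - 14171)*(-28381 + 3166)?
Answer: -611438535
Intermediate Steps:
(38420 - 14171)*(-28381 + 3166) = 24249*(-25215) = -611438535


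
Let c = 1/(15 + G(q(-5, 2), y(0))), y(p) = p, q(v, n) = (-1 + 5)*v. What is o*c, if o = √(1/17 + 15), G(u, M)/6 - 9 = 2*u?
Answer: -16*√17/2907 ≈ -0.022693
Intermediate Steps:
q(v, n) = 4*v
G(u, M) = 54 + 12*u (G(u, M) = 54 + 6*(2*u) = 54 + 12*u)
o = 16*√17/17 (o = √(1/17 + 15) = √(256/17) = 16*√17/17 ≈ 3.8806)
c = -1/171 (c = 1/(15 + (54 + 12*(4*(-5)))) = 1/(15 + (54 + 12*(-20))) = 1/(15 + (54 - 240)) = 1/(15 - 186) = 1/(-171) = -1/171 ≈ -0.0058480)
o*c = (16*√17/17)*(-1/171) = -16*√17/2907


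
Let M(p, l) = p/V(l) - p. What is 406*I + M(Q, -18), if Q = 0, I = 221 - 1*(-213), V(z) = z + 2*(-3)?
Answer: 176204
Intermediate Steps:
V(z) = -6 + z (V(z) = z - 6 = -6 + z)
I = 434 (I = 221 + 213 = 434)
M(p, l) = -p + p/(-6 + l) (M(p, l) = p/(-6 + l) - p = -p + p/(-6 + l))
406*I + M(Q, -18) = 406*434 + 0*(7 - 1*(-18))/(-6 - 18) = 176204 + 0*(7 + 18)/(-24) = 176204 + 0*(-1/24)*25 = 176204 + 0 = 176204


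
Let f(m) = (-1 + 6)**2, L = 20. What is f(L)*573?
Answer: 14325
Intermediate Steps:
f(m) = 25 (f(m) = 5**2 = 25)
f(L)*573 = 25*573 = 14325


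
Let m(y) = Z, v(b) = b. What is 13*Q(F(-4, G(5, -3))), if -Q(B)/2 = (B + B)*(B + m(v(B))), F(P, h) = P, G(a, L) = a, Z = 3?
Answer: -208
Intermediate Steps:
m(y) = 3
Q(B) = -4*B*(3 + B) (Q(B) = -2*(B + B)*(B + 3) = -2*2*B*(3 + B) = -4*B*(3 + B))
13*Q(F(-4, G(5, -3))) = 13*(-4*(-4)*(3 - 4)) = 13*(-4*(-4)*(-1)) = 13*(-16) = -208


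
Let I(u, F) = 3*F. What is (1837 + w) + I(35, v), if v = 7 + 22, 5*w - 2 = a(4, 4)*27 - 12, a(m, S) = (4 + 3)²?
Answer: 10933/5 ≈ 2186.6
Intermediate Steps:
a(m, S) = 49 (a(m, S) = 7² = 49)
w = 1313/5 (w = ⅖ + (49*27 - 12)/5 = ⅖ + (1323 - 12)/5 = ⅖ + (⅕)*1311 = ⅖ + 1311/5 = 1313/5 ≈ 262.60)
v = 29
(1837 + w) + I(35, v) = (1837 + 1313/5) + 3*29 = 10498/5 + 87 = 10933/5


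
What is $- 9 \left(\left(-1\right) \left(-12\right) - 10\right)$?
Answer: $-18$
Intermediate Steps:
$- 9 \left(\left(-1\right) \left(-12\right) - 10\right) = - 9 \left(12 - 10\right) = \left(-9\right) 2 = -18$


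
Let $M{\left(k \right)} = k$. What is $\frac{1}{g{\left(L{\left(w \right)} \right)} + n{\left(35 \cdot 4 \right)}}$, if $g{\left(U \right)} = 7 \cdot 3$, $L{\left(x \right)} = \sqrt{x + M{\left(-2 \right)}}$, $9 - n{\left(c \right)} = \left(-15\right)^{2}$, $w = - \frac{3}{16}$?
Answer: $- \frac{1}{195} \approx -0.0051282$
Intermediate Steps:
$w = - \frac{3}{16}$ ($w = \left(-3\right) \frac{1}{16} = - \frac{3}{16} \approx -0.1875$)
$n{\left(c \right)} = -216$ ($n{\left(c \right)} = 9 - \left(-15\right)^{2} = 9 - 225 = -216$)
$L{\left(x \right)} = \sqrt{-2 + x}$ ($L{\left(x \right)} = \sqrt{x - 2} = \sqrt{-2 + x}$)
$g{\left(U \right)} = 21$
$\frac{1}{g{\left(L{\left(w \right)} \right)} + n{\left(35 \cdot 4 \right)}} = \frac{1}{21 - 216} = \frac{1}{-195} = - \frac{1}{195}$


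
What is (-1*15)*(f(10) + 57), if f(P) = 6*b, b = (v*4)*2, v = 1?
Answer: -1575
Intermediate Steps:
b = 8 (b = (1*4)*2 = 4*2 = 8)
f(P) = 48 (f(P) = 6*8 = 48)
(-1*15)*(f(10) + 57) = (-1*15)*(48 + 57) = -15*105 = -1575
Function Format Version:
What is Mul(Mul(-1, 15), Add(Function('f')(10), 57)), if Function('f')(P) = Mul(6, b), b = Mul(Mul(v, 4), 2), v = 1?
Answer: -1575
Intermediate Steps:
b = 8 (b = Mul(Mul(1, 4), 2) = Mul(4, 2) = 8)
Function('f')(P) = 48 (Function('f')(P) = Mul(6, 8) = 48)
Mul(Mul(-1, 15), Add(Function('f')(10), 57)) = Mul(Mul(-1, 15), Add(48, 57)) = Mul(-15, 105) = -1575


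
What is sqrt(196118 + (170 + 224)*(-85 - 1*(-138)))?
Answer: 10*sqrt(2170) ≈ 465.83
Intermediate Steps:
sqrt(196118 + (170 + 224)*(-85 - 1*(-138))) = sqrt(196118 + 394*(-85 + 138)) = sqrt(196118 + 394*53) = sqrt(196118 + 20882) = sqrt(217000) = 10*sqrt(2170)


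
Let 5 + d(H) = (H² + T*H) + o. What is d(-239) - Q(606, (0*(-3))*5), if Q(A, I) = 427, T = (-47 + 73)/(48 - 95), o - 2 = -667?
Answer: 2639342/47 ≈ 56156.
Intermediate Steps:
o = -665 (o = 2 - 667 = -665)
T = -26/47 (T = 26/(-47) = 26*(-1/47) = -26/47 ≈ -0.55319)
d(H) = -670 + H² - 26*H/47 (d(H) = -5 + ((H² - 26*H/47) - 665) = -5 + (-665 + H² - 26*H/47) = -670 + H² - 26*H/47)
d(-239) - Q(606, (0*(-3))*5) = (-670 + (-239)² - 26/47*(-239)) - 1*427 = (-670 + 57121 + 6214/47) - 427 = 2659411/47 - 427 = 2639342/47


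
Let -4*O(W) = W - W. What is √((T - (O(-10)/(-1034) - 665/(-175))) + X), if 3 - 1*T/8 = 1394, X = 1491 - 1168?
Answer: 2*I*√67555/5 ≈ 103.97*I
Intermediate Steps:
O(W) = 0 (O(W) = -(W - W)/4 = -¼*0 = 0)
X = 323
T = -11128 (T = 24 - 8*1394 = 24 - 11152 = -11128)
√((T - (O(-10)/(-1034) - 665/(-175))) + X) = √((-11128 - (0/(-1034) - 665/(-175))) + 323) = √((-11128 - (0*(-1/1034) - 665*(-1/175))) + 323) = √((-11128 - (0 + 19/5)) + 323) = √((-11128 - 1*19/5) + 323) = √((-11128 - 19/5) + 323) = √(-55659/5 + 323) = √(-54044/5) = 2*I*√67555/5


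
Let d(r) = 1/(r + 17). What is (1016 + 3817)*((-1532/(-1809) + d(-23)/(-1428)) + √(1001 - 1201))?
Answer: 261101035/63784 + 48330*I*√2 ≈ 4093.5 + 68349.0*I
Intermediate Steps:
d(r) = 1/(17 + r)
(1016 + 3817)*((-1532/(-1809) + d(-23)/(-1428)) + √(1001 - 1201)) = (1016 + 3817)*((-1532/(-1809) + 1/((17 - 23)*(-1428))) + √(1001 - 1201)) = 4833*((-1532*(-1/1809) - 1/1428/(-6)) + √(-200)) = 4833*((1532/1809 - ⅙*(-1/1428)) + 10*I*√2) = 4833*((1532/1809 + 1/8568) + 10*I*√2) = 4833*(1458665/1722168 + 10*I*√2) = 261101035/63784 + 48330*I*√2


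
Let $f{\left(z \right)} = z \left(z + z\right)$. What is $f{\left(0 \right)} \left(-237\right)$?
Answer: $0$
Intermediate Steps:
$f{\left(z \right)} = 2 z^{2}$ ($f{\left(z \right)} = z 2 z = 2 z^{2}$)
$f{\left(0 \right)} \left(-237\right) = 2 \cdot 0^{2} \left(-237\right) = 2 \cdot 0 \left(-237\right) = 0 \left(-237\right) = 0$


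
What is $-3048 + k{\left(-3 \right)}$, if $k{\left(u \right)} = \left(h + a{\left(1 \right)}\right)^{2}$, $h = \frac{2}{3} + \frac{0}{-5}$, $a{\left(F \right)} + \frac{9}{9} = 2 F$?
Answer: $- \frac{27407}{9} \approx -3045.2$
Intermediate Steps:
$a{\left(F \right)} = -1 + 2 F$
$h = \frac{2}{3}$ ($h = 2 \cdot \frac{1}{3} + 0 \left(- \frac{1}{5}\right) = \frac{2}{3} + 0 = \frac{2}{3} \approx 0.66667$)
$k{\left(u \right)} = \frac{25}{9}$ ($k{\left(u \right)} = \left(\frac{2}{3} + \left(-1 + 2 \cdot 1\right)\right)^{2} = \left(\frac{2}{3} + \left(-1 + 2\right)\right)^{2} = \left(\frac{2}{3} + 1\right)^{2} = \left(\frac{5}{3}\right)^{2} = \frac{25}{9}$)
$-3048 + k{\left(-3 \right)} = -3048 + \frac{25}{9} = - \frac{27407}{9}$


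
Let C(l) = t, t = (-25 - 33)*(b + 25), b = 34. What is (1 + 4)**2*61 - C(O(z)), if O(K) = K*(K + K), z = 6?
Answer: 4947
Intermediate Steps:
O(K) = 2*K**2 (O(K) = K*(2*K) = 2*K**2)
t = -3422 (t = (-25 - 33)*(34 + 25) = -58*59 = -3422)
C(l) = -3422
(1 + 4)**2*61 - C(O(z)) = (1 + 4)**2*61 - 1*(-3422) = 5**2*61 + 3422 = 25*61 + 3422 = 1525 + 3422 = 4947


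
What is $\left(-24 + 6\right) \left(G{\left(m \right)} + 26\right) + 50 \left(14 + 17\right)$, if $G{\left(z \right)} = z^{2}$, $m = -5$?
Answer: $632$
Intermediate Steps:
$\left(-24 + 6\right) \left(G{\left(m \right)} + 26\right) + 50 \left(14 + 17\right) = \left(-24 + 6\right) \left(\left(-5\right)^{2} + 26\right) + 50 \left(14 + 17\right) = - 18 \left(25 + 26\right) + 50 \cdot 31 = \left(-18\right) 51 + 1550 = -918 + 1550 = 632$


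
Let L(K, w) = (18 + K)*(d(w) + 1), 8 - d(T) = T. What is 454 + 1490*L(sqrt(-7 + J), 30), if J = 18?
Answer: -562766 - 31290*sqrt(11) ≈ -6.6654e+5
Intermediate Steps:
d(T) = 8 - T
L(K, w) = (9 - w)*(18 + K) (L(K, w) = (18 + K)*((8 - w) + 1) = (18 + K)*(9 - w) = (9 - w)*(18 + K))
454 + 1490*L(sqrt(-7 + J), 30) = 454 + 1490*(162 + sqrt(-7 + 18) - 18*30 - sqrt(-7 + 18)*(-8 + 30)) = 454 + 1490*(162 + sqrt(11) - 540 - 1*sqrt(11)*22) = 454 + 1490*(162 + sqrt(11) - 540 - 22*sqrt(11)) = 454 + 1490*(-378 - 21*sqrt(11)) = 454 + (-563220 - 31290*sqrt(11)) = -562766 - 31290*sqrt(11)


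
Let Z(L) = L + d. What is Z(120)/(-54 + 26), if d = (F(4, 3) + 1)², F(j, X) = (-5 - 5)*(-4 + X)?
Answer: -241/28 ≈ -8.6071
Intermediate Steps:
F(j, X) = 40 - 10*X (F(j, X) = -10*(-4 + X) = 40 - 10*X)
d = 121 (d = ((40 - 10*3) + 1)² = ((40 - 30) + 1)² = (10 + 1)² = 11² = 121)
Z(L) = 121 + L (Z(L) = L + 121 = 121 + L)
Z(120)/(-54 + 26) = (121 + 120)/(-54 + 26) = 241/(-28) = 241*(-1/28) = -241/28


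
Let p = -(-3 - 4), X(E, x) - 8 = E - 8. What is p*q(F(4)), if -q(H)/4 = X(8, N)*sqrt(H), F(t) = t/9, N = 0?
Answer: -448/3 ≈ -149.33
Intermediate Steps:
X(E, x) = E (X(E, x) = 8 + (E - 8) = 8 + (-8 + E) = E)
F(t) = t/9 (F(t) = t*(1/9) = t/9)
q(H) = -32*sqrt(H)
p = 7 (p = -1*(-7) = 7)
p*q(F(4)) = 7*(-32*sqrt((1/9)*4)) = 7*(-32*sqrt(4/9)) = 7*(-32*2/3) = 7*(-64/3) = -448/3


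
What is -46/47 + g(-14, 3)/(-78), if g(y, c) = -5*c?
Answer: -961/1222 ≈ -0.78642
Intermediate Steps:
-46/47 + g(-14, 3)/(-78) = -46/47 - 5*3/(-78) = -46*1/47 - 15*(-1/78) = -46/47 + 5/26 = -961/1222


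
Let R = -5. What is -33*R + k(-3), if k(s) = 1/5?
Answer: 826/5 ≈ 165.20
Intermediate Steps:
k(s) = ⅕
-33*R + k(-3) = -33*(-5) + ⅕ = 165 + ⅕ = 826/5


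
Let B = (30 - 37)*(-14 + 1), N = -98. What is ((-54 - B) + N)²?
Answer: 59049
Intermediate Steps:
B = 91 (B = -7*(-13) = 91)
((-54 - B) + N)² = ((-54 - 1*91) - 98)² = ((-54 - 91) - 98)² = (-145 - 98)² = (-243)² = 59049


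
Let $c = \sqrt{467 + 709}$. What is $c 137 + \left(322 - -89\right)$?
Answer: $411 + 1918 \sqrt{6} \approx 5109.1$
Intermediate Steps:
$c = 14 \sqrt{6}$ ($c = \sqrt{1176} = 14 \sqrt{6} \approx 34.293$)
$c 137 + \left(322 - -89\right) = 14 \sqrt{6} \cdot 137 + \left(322 - -89\right) = 1918 \sqrt{6} + \left(322 + 89\right) = 1918 \sqrt{6} + 411 = 411 + 1918 \sqrt{6}$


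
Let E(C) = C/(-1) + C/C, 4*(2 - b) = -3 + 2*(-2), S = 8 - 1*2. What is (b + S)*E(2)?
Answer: -39/4 ≈ -9.7500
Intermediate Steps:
S = 6 (S = 8 - 2 = 6)
b = 15/4 (b = 2 - (-3 + 2*(-2))/4 = 2 - (-3 - 4)/4 = 2 - ¼*(-7) = 2 + 7/4 = 15/4 ≈ 3.7500)
E(C) = 1 - C (E(C) = C*(-1) + 1 = -C + 1 = 1 - C)
(b + S)*E(2) = (15/4 + 6)*(1 - 1*2) = 39*(1 - 2)/4 = (39/4)*(-1) = -39/4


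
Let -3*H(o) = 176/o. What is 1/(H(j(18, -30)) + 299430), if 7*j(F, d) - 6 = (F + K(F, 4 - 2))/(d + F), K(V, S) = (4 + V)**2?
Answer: 215/64379914 ≈ 3.3396e-6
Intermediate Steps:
j(F, d) = 6/7 + (F + (4 + F)**2)/(7*(F + d)) (j(F, d) = 6/7 + ((F + (4 + F)**2)/(d + F))/7 = 6/7 + ((F + (4 + F)**2)/(F + d))/7 = 6/7 + (F + (4 + F)**2)/(7*(F + d)))
H(o) = -176/(3*o)
1/(H(j(18, -30)) + 299430) = 1/(-176*(18 - 30)/(18 + (4 + 18)**2/7 + (6/7)*(-30))/3 + 299430) = 1/(-176*(-12/(18 + (1/7)*22**2 - 180/7))/3 + 299430) = 1/(-176*(-12/(18 + (1/7)*484 - 180/7))/3 + 299430) = 1/(-176*(-12/(18 + 484/7 - 180/7))/3 + 299430) = 1/(-176/(3*((-1/12*430/7))) + 299430) = 1/(-176/(3*(-215/42)) + 299430) = 1/(-176/3*(-42/215) + 299430) = 1/(2464/215 + 299430) = 1/(64379914/215) = 215/64379914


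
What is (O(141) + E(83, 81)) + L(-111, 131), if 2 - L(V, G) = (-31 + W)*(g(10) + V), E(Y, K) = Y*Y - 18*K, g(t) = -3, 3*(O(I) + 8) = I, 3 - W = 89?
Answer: -7866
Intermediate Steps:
W = -86 (W = 3 - 1*89 = 3 - 89 = -86)
O(I) = -8 + I/3
E(Y, K) = Y² - 18*K
L(V, G) = -349 + 117*V (L(V, G) = 2 - (-31 - 86)*(-3 + V) = 2 - (-117)*(-3 + V) = 2 - (351 - 117*V) = 2 + (-351 + 117*V) = -349 + 117*V)
(O(141) + E(83, 81)) + L(-111, 131) = ((-8 + (⅓)*141) + (83² - 18*81)) + (-349 + 117*(-111)) = ((-8 + 47) + (6889 - 1458)) + (-349 - 12987) = (39 + 5431) - 13336 = 5470 - 13336 = -7866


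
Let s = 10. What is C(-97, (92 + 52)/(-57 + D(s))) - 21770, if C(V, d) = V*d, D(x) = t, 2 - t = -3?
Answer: -279518/13 ≈ -21501.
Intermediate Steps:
t = 5 (t = 2 - 1*(-3) = 2 + 3 = 5)
D(x) = 5
C(-97, (92 + 52)/(-57 + D(s))) - 21770 = -97*(92 + 52)/(-57 + 5) - 21770 = -13968/(-52) - 21770 = -13968*(-1)/52 - 21770 = -97*(-36/13) - 21770 = 3492/13 - 21770 = -279518/13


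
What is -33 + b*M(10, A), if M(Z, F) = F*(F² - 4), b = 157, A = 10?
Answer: 150687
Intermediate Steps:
M(Z, F) = F*(-4 + F²)
-33 + b*M(10, A) = -33 + 157*(10*(-4 + 10²)) = -33 + 157*(10*(-4 + 100)) = -33 + 157*(10*96) = -33 + 157*960 = -33 + 150720 = 150687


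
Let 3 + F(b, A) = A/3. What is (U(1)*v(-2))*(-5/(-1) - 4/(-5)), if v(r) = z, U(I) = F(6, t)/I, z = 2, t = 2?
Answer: -406/15 ≈ -27.067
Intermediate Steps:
F(b, A) = -3 + A/3
U(I) = -7/(3*I) (U(I) = (-3 + (⅓)*2)/I = (-3 + ⅔)/I = -7/(3*I))
v(r) = 2
(U(1)*v(-2))*(-5/(-1) - 4/(-5)) = (-7/3/1*2)*(-5/(-1) - 4/(-5)) = (-7/3*1*2)*(-5*(-1) - 4*(-⅕)) = (-7/3*2)*(5 + ⅘) = -14/3*29/5 = -406/15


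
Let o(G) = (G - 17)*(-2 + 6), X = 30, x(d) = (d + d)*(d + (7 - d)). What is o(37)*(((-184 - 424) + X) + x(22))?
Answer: -21600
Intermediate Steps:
x(d) = 14*d (x(d) = (2*d)*7 = 14*d)
o(G) = -68 + 4*G (o(G) = (-17 + G)*4 = -68 + 4*G)
o(37)*(((-184 - 424) + X) + x(22)) = (-68 + 4*37)*(((-184 - 424) + 30) + 14*22) = (-68 + 148)*((-608 + 30) + 308) = 80*(-578 + 308) = 80*(-270) = -21600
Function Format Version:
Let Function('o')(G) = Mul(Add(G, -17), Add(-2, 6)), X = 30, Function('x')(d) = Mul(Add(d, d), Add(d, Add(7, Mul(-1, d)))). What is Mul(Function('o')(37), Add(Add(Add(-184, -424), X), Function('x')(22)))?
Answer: -21600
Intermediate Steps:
Function('x')(d) = Mul(14, d) (Function('x')(d) = Mul(Mul(2, d), 7) = Mul(14, d))
Function('o')(G) = Add(-68, Mul(4, G)) (Function('o')(G) = Mul(Add(-17, G), 4) = Add(-68, Mul(4, G)))
Mul(Function('o')(37), Add(Add(Add(-184, -424), X), Function('x')(22))) = Mul(Add(-68, Mul(4, 37)), Add(Add(Add(-184, -424), 30), Mul(14, 22))) = Mul(Add(-68, 148), Add(Add(-608, 30), 308)) = Mul(80, Add(-578, 308)) = Mul(80, -270) = -21600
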